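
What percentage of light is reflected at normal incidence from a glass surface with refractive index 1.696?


Fresnel reflectance at normal incidence:
  R = ((n - 1)/(n + 1))^2
  (n - 1)/(n + 1) = (1.696 - 1)/(1.696 + 1) = 0.25816
  R = 0.25816^2 = 0.0666466
  R(%) = 0.0666466 * 100 = 6.665%

6.665%


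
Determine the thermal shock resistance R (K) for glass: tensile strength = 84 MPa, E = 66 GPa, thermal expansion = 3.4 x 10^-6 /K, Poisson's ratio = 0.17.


Thermal shock resistance: R = sigma * (1 - nu) / (E * alpha)
  Numerator = 84 * (1 - 0.17) = 69.72
  Denominator = 66 * 1000 * (3.4 x 10^-6) = 0.2244
  R = 69.72 / 0.2244 = 310.7 K

310.7 K


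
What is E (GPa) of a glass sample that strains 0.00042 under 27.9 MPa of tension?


Young's modulus: E = stress / strain
  E = 27.9 MPa / 0.00042 = 66428.57 MPa
Convert to GPa: 66428.57 / 1000 = 66.43 GPa

66.43 GPa


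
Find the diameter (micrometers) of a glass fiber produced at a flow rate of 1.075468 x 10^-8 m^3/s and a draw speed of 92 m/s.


Cross-sectional area from continuity:
  A = Q / v = 1.075468 x 10^-8 / 92 = 1.168987 x 10^-10 m^2
Diameter from circular cross-section:
  d = sqrt(4A / pi) * 10^6 (m -> um)
  d = sqrt(4 * 1.168987 x 10^-10 / pi) * 10^6 = 12.2 um

12.2 um


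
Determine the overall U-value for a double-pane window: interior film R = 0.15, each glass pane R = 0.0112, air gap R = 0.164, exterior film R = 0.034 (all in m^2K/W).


Total thermal resistance (series):
  R_total = R_in + R_glass + R_air + R_glass + R_out
  R_total = 0.15 + 0.0112 + 0.164 + 0.0112 + 0.034 = 0.3704 m^2K/W
U-value = 1 / R_total = 1 / 0.3704 = 2.7 W/m^2K

2.7 W/m^2K


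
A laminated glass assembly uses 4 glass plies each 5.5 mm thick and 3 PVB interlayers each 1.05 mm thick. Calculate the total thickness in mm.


Total thickness = glass contribution + PVB contribution
  Glass: 4 * 5.5 = 22.0 mm
  PVB: 3 * 1.05 = 3.15 mm
  Total = 22.0 + 3.15 = 25.15 mm

25.15 mm


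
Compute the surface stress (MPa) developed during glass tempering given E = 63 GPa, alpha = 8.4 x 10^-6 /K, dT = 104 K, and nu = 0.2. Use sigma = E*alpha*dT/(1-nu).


Tempering stress: sigma = E * alpha * dT / (1 - nu)
  E (MPa) = 63 * 1000 = 63000
  Numerator = 63000 * (8.4 x 10^-6) * 104 = 55.0368
  Denominator = 1 - 0.2 = 0.8
  sigma = 55.0368 / 0.8 = 68.8 MPa

68.8 MPa


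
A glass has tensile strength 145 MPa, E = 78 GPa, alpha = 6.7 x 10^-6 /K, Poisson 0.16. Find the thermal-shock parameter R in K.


Thermal shock resistance: R = sigma * (1 - nu) / (E * alpha)
  Numerator = 145 * (1 - 0.16) = 121.8
  Denominator = 78 * 1000 * (6.7 x 10^-6) = 0.5226
  R = 121.8 / 0.5226 = 233.1 K

233.1 K


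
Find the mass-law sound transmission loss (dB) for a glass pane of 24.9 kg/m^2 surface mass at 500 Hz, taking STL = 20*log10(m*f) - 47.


Mass law: STL = 20 * log10(m * f) - 47
  m * f = 24.9 * 500 = 12450
  log10(12450) = 4.09517
  STL = 20 * 4.09517 - 47 = 81.9034 - 47 = 34.9 dB

34.9 dB


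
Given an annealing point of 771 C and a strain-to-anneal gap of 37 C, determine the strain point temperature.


Strain point = annealing point - difference:
  T_strain = 771 - 37 = 734 C

734 C


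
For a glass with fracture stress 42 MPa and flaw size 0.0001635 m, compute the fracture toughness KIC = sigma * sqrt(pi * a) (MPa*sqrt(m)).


Fracture toughness: KIC = sigma * sqrt(pi * a)
  pi * a = pi * 0.0001635 = 0.00051365
  sqrt(pi * a) = 0.022664
  KIC = 42 * 0.022664 = 0.952 MPa*sqrt(m)

0.952 MPa*sqrt(m)


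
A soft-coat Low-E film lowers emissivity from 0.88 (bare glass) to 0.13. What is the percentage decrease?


Percentage reduction = (1 - coated/uncoated) * 100
  Ratio = 0.13 / 0.88 = 0.1477
  Reduction = (1 - 0.1477) * 100 = 85.2%

85.2%


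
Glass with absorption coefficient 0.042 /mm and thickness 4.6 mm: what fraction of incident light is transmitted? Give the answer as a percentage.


Beer-Lambert law: T = exp(-alpha * thickness)
  exponent = -0.042 * 4.6 = -0.1932
  T = exp(-0.1932) = 0.8243
  Percentage = 0.8243 * 100 = 82.43%

82.43%


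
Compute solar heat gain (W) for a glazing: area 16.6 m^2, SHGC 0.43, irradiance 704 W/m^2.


Solar heat gain: Q = Area * SHGC * Irradiance
  Q = 16.6 * 0.43 * 704 = 5025.2 W

5025.2 W


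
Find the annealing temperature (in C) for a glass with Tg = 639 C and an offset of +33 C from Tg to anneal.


The annealing temperature is Tg plus the offset:
  T_anneal = 639 + 33 = 672 C

672 C


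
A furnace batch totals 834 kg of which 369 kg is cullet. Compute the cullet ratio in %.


Cullet ratio = (cullet mass / total batch mass) * 100
  Ratio = 369 / 834 * 100 = 44.24%

44.24%


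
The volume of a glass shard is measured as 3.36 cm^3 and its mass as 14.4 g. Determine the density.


Use the definition of density:
  rho = mass / volume
  rho = 14.4 / 3.36 = 4.286 g/cm^3

4.286 g/cm^3


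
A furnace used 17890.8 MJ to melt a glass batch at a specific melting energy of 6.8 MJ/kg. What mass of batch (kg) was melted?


Rearrange E = m * s for m:
  m = E / s
  m = 17890.8 / 6.8 = 2631.0 kg

2631.0 kg


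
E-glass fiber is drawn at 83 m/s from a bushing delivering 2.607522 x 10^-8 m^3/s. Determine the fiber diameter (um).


Cross-sectional area from continuity:
  A = Q / v = 2.607522 x 10^-8 / 83 = 3.141593 x 10^-10 m^2
Diameter from circular cross-section:
  d = sqrt(4A / pi) * 10^6 (m -> um)
  d = sqrt(4 * 3.141593 x 10^-10 / pi) * 10^6 = 20.0 um

20.0 um


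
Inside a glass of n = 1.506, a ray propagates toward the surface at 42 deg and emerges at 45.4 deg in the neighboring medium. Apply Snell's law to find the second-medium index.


Apply Snell's law: n1 * sin(theta1) = n2 * sin(theta2)
  n2 = n1 * sin(theta1) / sin(theta2)
  sin(42) = 0.669131
  sin(45.4) = 0.712026
  n2 = 1.506 * 0.669131 / 0.712026 = 1.4153

1.4153


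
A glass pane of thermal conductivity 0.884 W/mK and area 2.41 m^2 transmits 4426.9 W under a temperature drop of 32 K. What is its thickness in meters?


Fourier's law: t = k * A * dT / Q
  t = 0.884 * 2.41 * 32 / 4426.9
  t = 68.17408 / 4426.9 = 0.0154 m

0.0154 m


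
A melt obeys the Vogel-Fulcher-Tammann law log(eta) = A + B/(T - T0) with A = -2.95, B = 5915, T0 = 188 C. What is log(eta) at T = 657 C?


VFT equation: log(eta) = A + B / (T - T0)
  T - T0 = 657 - 188 = 469
  B / (T - T0) = 5915 / 469 = 12.612
  log(eta) = -2.95 + 12.612 = 9.662

9.662


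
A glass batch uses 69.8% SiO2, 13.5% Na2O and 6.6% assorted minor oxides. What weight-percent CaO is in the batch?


Pieces sum to 100%:
  CaO = 100 - (SiO2 + Na2O + others)
  CaO = 100 - (69.8 + 13.5 + 6.6) = 10.1%

10.1%


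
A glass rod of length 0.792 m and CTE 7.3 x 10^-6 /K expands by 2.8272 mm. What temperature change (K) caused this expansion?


Rearrange dL = alpha * L0 * dT for dT:
  dT = dL / (alpha * L0)
  dL (m) = 2.8272 / 1000 = 0.0028272
  dT = 0.0028272 / ((7.3 x 10^-6) * 0.792) = 489.0 K

489.0 K


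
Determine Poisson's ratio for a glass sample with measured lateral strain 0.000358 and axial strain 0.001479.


Poisson's ratio: nu = lateral strain / axial strain
  nu = 0.000358 / 0.001479 = 0.2421

0.2421


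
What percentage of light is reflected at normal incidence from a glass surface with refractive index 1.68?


Fresnel reflectance at normal incidence:
  R = ((n - 1)/(n + 1))^2
  (n - 1)/(n + 1) = (1.68 - 1)/(1.68 + 1) = 0.253731
  R = 0.253731^2 = 0.0643794
  R(%) = 0.0643794 * 100 = 6.438%

6.438%


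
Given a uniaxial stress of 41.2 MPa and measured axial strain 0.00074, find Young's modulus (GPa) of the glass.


Young's modulus: E = stress / strain
  E = 41.2 MPa / 0.00074 = 55675.68 MPa
Convert to GPa: 55675.68 / 1000 = 55.68 GPa

55.68 GPa


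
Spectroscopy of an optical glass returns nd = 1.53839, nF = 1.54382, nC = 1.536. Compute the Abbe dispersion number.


Abbe number formula: Vd = (nd - 1) / (nF - nC)
  nd - 1 = 1.53839 - 1 = 0.53839
  nF - nC = 1.54382 - 1.536 = 0.00782
  Vd = 0.53839 / 0.00782 = 68.85

68.85


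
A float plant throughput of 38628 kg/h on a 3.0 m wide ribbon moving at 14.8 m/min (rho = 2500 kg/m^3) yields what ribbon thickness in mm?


Ribbon cross-section from mass balance:
  Volume rate = throughput / density = 38628 / 2500 = 15.4512 m^3/h
  thickness = volume rate / (speed * 60 * width), i.e.
  thickness = throughput / (60 * speed * width * density) * 1000
  thickness = 38628 / (60 * 14.8 * 3.0 * 2500) * 1000 = 5.8 mm

5.8 mm


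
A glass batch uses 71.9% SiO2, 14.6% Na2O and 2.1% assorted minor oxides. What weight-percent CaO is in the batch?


Pieces sum to 100%:
  CaO = 100 - (SiO2 + Na2O + others)
  CaO = 100 - (71.9 + 14.6 + 2.1) = 11.4%

11.4%


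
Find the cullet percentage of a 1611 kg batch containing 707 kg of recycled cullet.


Cullet ratio = (cullet mass / total batch mass) * 100
  Ratio = 707 / 1611 * 100 = 43.89%

43.89%


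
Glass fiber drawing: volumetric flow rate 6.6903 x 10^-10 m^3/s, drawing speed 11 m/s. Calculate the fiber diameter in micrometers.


Cross-sectional area from continuity:
  A = Q / v = 6.6903 x 10^-10 / 11 = 6.082091 x 10^-11 m^2
Diameter from circular cross-section:
  d = sqrt(4A / pi) * 10^6 (m -> um)
  d = sqrt(4 * 6.082091 x 10^-11 / pi) * 10^6 = 8.8 um

8.8 um


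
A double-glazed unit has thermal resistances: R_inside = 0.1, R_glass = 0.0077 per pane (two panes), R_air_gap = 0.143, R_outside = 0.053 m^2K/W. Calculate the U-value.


Total thermal resistance (series):
  R_total = R_in + R_glass + R_air + R_glass + R_out
  R_total = 0.1 + 0.0077 + 0.143 + 0.0077 + 0.053 = 0.3114 m^2K/W
U-value = 1 / R_total = 1 / 0.3114 = 3.211 W/m^2K

3.211 W/m^2K


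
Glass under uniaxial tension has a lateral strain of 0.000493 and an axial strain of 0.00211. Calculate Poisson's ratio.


Poisson's ratio: nu = lateral strain / axial strain
  nu = 0.000493 / 0.00211 = 0.2336

0.2336


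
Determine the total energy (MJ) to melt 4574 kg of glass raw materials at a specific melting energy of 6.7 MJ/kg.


Total energy = mass * specific energy
  E = 4574 * 6.7 = 30645.8 MJ

30645.8 MJ


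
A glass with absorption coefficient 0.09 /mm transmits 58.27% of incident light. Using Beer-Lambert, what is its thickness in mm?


Rearrange T = exp(-alpha * thickness):
  thickness = -ln(T) / alpha
  T = 58.27/100 = 0.5827
  ln(T) = -0.54008
  -ln(T) = 0.54008
  thickness = 0.54008 / 0.09 = 6.0 mm

6.0 mm


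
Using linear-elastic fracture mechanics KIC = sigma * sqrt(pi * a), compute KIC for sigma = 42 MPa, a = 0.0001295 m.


Fracture toughness: KIC = sigma * sqrt(pi * a)
  pi * a = pi * 0.0001295 = 0.000406836
  sqrt(pi * a) = 0.02017
  KIC = 42 * 0.02017 = 0.847 MPa*sqrt(m)

0.847 MPa*sqrt(m)


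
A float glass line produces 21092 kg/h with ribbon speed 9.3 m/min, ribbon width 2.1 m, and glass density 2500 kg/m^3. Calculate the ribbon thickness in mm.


Ribbon cross-section from mass balance:
  Volume rate = throughput / density = 21092 / 2500 = 8.4368 m^3/h
  thickness = volume rate / (speed * 60 * width), i.e.
  thickness = throughput / (60 * speed * width * density) * 1000
  thickness = 21092 / (60 * 9.3 * 2.1 * 2500) * 1000 = 7.2 mm

7.2 mm


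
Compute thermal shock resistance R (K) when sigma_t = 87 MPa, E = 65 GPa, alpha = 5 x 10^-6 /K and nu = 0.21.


Thermal shock resistance: R = sigma * (1 - nu) / (E * alpha)
  Numerator = 87 * (1 - 0.21) = 68.73
  Denominator = 65 * 1000 * (5 x 10^-6) = 0.325
  R = 68.73 / 0.325 = 211.5 K

211.5 K


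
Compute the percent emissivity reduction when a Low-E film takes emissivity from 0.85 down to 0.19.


Percentage reduction = (1 - coated/uncoated) * 100
  Ratio = 0.19 / 0.85 = 0.2235
  Reduction = (1 - 0.2235) * 100 = 77.6%

77.6%


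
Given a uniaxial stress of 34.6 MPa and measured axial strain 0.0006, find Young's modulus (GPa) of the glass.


Young's modulus: E = stress / strain
  E = 34.6 MPa / 0.0006 = 57666.67 MPa
Convert to GPa: 57666.67 / 1000 = 57.67 GPa

57.67 GPa


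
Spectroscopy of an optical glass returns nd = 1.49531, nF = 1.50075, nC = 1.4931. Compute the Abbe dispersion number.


Abbe number formula: Vd = (nd - 1) / (nF - nC)
  nd - 1 = 1.49531 - 1 = 0.49531
  nF - nC = 1.50075 - 1.4931 = 0.00765
  Vd = 0.49531 / 0.00765 = 64.75

64.75


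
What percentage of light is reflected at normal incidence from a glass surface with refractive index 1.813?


Fresnel reflectance at normal incidence:
  R = ((n - 1)/(n + 1))^2
  (n - 1)/(n + 1) = (1.813 - 1)/(1.813 + 1) = 0.289015
  R = 0.289015^2 = 0.0835297
  R(%) = 0.0835297 * 100 = 8.353%

8.353%


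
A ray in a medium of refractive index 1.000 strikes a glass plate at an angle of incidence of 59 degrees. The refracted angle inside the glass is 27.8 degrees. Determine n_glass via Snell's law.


Apply Snell's law: n1 * sin(theta1) = n2 * sin(theta2)
  n2 = n1 * sin(theta1) / sin(theta2)
  sin(59) = 0.857167
  sin(27.8) = 0.466387
  n2 = 1.000 * 0.857167 / 0.466387 = 1.8379

1.8379


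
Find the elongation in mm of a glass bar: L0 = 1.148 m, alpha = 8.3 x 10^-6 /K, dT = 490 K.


Thermal expansion formula: dL = alpha * L0 * dT
  dL = (8.3 x 10^-6) * 1.148 * 490 = 0.00466892 m
Convert to mm: 0.00466892 * 1000 = 4.6689 mm

4.6689 mm


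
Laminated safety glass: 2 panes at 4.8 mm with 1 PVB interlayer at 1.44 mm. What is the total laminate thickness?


Total thickness = glass contribution + PVB contribution
  Glass: 2 * 4.8 = 9.6 mm
  PVB: 1 * 1.44 = 1.44 mm
  Total = 9.6 + 1.44 = 11.04 mm

11.04 mm


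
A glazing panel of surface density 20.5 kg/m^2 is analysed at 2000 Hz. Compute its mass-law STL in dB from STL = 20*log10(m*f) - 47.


Mass law: STL = 20 * log10(m * f) - 47
  m * f = 20.5 * 2000 = 41000
  log10(41000) = 4.61278
  STL = 20 * 4.61278 - 47 = 92.2556 - 47 = 45.3 dB

45.3 dB


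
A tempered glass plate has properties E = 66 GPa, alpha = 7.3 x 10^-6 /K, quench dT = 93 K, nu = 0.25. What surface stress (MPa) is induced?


Tempering stress: sigma = E * alpha * dT / (1 - nu)
  E (MPa) = 66 * 1000 = 66000
  Numerator = 66000 * (7.3 x 10^-6) * 93 = 44.8074
  Denominator = 1 - 0.25 = 0.75
  sigma = 44.8074 / 0.75 = 59.7 MPa

59.7 MPa


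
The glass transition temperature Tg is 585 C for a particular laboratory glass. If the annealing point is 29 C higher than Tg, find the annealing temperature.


The annealing temperature is Tg plus the offset:
  T_anneal = 585 + 29 = 614 C

614 C


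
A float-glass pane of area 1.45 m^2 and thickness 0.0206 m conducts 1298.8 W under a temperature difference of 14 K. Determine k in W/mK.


Fourier's law rearranged: k = Q * t / (A * dT)
  Numerator = 1298.8 * 0.0206 = 26.75528
  Denominator = 1.45 * 14 = 20.3
  k = 26.75528 / 20.3 = 1.318 W/mK

1.318 W/mK


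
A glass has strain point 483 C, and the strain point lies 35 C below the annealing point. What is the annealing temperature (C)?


T_anneal = T_strain + gap:
  T_anneal = 483 + 35 = 518 C

518 C


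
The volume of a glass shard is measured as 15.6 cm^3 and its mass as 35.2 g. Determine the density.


Use the definition of density:
  rho = mass / volume
  rho = 35.2 / 15.6 = 2.256 g/cm^3

2.256 g/cm^3


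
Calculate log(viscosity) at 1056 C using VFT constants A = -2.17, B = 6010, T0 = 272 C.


VFT equation: log(eta) = A + B / (T - T0)
  T - T0 = 1056 - 272 = 784
  B / (T - T0) = 6010 / 784 = 7.666
  log(eta) = -2.17 + 7.666 = 5.496

5.496


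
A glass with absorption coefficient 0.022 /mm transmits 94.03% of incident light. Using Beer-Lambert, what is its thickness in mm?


Rearrange T = exp(-alpha * thickness):
  thickness = -ln(T) / alpha
  T = 94.03/100 = 0.9403
  ln(T) = -0.06156
  -ln(T) = 0.06156
  thickness = 0.06156 / 0.022 = 2.8 mm

2.8 mm


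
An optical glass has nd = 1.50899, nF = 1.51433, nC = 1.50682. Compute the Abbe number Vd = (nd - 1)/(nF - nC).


Abbe number formula: Vd = (nd - 1) / (nF - nC)
  nd - 1 = 1.50899 - 1 = 0.50899
  nF - nC = 1.51433 - 1.50682 = 0.00751
  Vd = 0.50899 / 0.00751 = 67.77

67.77


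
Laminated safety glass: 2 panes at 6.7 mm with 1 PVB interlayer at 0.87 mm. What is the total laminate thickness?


Total thickness = glass contribution + PVB contribution
  Glass: 2 * 6.7 = 13.4 mm
  PVB: 1 * 0.87 = 0.87 mm
  Total = 13.4 + 0.87 = 14.27 mm

14.27 mm


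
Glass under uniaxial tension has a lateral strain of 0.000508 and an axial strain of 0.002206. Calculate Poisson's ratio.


Poisson's ratio: nu = lateral strain / axial strain
  nu = 0.000508 / 0.002206 = 0.2303

0.2303


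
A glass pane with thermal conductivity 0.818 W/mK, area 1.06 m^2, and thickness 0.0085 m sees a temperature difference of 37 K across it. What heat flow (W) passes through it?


Fourier's law: Q = k * A * dT / t
  Q = 0.818 * 1.06 * 37 / 0.0085
  Q = 32.08196 / 0.0085 = 3774.3 W

3774.3 W


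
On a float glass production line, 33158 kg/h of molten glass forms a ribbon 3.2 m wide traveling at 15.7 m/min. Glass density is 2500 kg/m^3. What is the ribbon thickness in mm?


Ribbon cross-section from mass balance:
  Volume rate = throughput / density = 33158 / 2500 = 13.2632 m^3/h
  thickness = volume rate / (speed * 60 * width), i.e.
  thickness = throughput / (60 * speed * width * density) * 1000
  thickness = 33158 / (60 * 15.7 * 3.2 * 2500) * 1000 = 4.4 mm

4.4 mm


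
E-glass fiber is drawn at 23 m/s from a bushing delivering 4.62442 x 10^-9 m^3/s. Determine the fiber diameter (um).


Cross-sectional area from continuity:
  A = Q / v = 4.62442 x 10^-9 / 23 = 2.010617 x 10^-10 m^2
Diameter from circular cross-section:
  d = sqrt(4A / pi) * 10^6 (m -> um)
  d = sqrt(4 * 2.010617 x 10^-10 / pi) * 10^6 = 16.0 um

16.0 um


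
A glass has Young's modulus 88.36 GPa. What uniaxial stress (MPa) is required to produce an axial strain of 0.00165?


Rearrange E = sigma / epsilon:
  sigma = E * epsilon
  E (MPa) = 88.36 * 1000 = 88360
  sigma = 88360 * 0.00165 = 145.79 MPa

145.79 MPa


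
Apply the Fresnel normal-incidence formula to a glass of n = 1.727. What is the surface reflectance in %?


Fresnel reflectance at normal incidence:
  R = ((n - 1)/(n + 1))^2
  (n - 1)/(n + 1) = (1.727 - 1)/(1.727 + 1) = 0.266593
  R = 0.266593^2 = 0.0710718
  R(%) = 0.0710718 * 100 = 7.107%

7.107%


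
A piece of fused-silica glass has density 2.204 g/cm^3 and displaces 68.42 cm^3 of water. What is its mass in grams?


Rearrange rho = m / V:
  m = rho * V
  m = 2.204 * 68.42 = 150.798 g

150.798 g


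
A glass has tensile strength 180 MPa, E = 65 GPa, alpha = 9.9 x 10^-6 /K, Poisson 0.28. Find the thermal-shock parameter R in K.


Thermal shock resistance: R = sigma * (1 - nu) / (E * alpha)
  Numerator = 180 * (1 - 0.28) = 129.6
  Denominator = 65 * 1000 * (9.9 x 10^-6) = 0.6435
  R = 129.6 / 0.6435 = 201.4 K

201.4 K


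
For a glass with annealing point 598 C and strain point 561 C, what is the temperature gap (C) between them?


Gap = T_anneal - T_strain:
  gap = 598 - 561 = 37 C

37 C


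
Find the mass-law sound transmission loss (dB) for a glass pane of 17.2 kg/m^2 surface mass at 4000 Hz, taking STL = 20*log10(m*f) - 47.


Mass law: STL = 20 * log10(m * f) - 47
  m * f = 17.2 * 4000 = 68800
  log10(68800) = 4.83759
  STL = 20 * 4.83759 - 47 = 96.7518 - 47 = 49.8 dB

49.8 dB


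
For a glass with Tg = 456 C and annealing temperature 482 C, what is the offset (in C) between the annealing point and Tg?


Offset = T_anneal - Tg:
  offset = 482 - 456 = 26 C

26 C


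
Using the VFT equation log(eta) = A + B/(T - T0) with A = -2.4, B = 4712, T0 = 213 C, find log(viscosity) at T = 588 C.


VFT equation: log(eta) = A + B / (T - T0)
  T - T0 = 588 - 213 = 375
  B / (T - T0) = 4712 / 375 = 12.565
  log(eta) = -2.4 + 12.565 = 10.165

10.165


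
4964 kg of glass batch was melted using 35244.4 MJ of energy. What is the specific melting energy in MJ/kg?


Rearrange E = m * s for s:
  s = E / m
  s = 35244.4 / 4964 = 7.1 MJ/kg

7.1 MJ/kg


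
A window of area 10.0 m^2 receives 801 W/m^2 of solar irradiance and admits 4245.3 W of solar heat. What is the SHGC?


Rearrange Q = Area * SHGC * Irradiance:
  SHGC = Q / (Area * Irradiance)
  SHGC = 4245.3 / (10.0 * 801) = 0.53

0.53


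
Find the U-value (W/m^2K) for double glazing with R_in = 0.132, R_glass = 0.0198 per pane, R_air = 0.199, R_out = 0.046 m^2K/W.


Total thermal resistance (series):
  R_total = R_in + R_glass + R_air + R_glass + R_out
  R_total = 0.132 + 0.0198 + 0.199 + 0.0198 + 0.046 = 0.4166 m^2K/W
U-value = 1 / R_total = 1 / 0.4166 = 2.4 W/m^2K

2.4 W/m^2K


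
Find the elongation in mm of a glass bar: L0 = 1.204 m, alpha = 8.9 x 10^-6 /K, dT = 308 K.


Thermal expansion formula: dL = alpha * L0 * dT
  dL = (8.9 x 10^-6) * 1.204 * 308 = 0.0033004 m
Convert to mm: 0.0033004 * 1000 = 3.3004 mm

3.3004 mm


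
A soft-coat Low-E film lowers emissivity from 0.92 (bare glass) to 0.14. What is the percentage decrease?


Percentage reduction = (1 - coated/uncoated) * 100
  Ratio = 0.14 / 0.92 = 0.1522
  Reduction = (1 - 0.1522) * 100 = 84.8%

84.8%


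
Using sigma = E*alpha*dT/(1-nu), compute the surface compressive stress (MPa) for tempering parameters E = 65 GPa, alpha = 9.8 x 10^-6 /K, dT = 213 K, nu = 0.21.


Tempering stress: sigma = E * alpha * dT / (1 - nu)
  E (MPa) = 65 * 1000 = 65000
  Numerator = 65000 * (9.8 x 10^-6) * 213 = 135.681
  Denominator = 1 - 0.21 = 0.79
  sigma = 135.681 / 0.79 = 171.7 MPa

171.7 MPa


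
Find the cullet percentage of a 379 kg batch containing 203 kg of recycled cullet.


Cullet ratio = (cullet mass / total batch mass) * 100
  Ratio = 203 / 379 * 100 = 53.56%

53.56%


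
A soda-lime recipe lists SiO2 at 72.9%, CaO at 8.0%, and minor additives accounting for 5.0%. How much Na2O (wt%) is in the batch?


Pieces sum to 100%:
  Na2O = 100 - (SiO2 + CaO + others)
  Na2O = 100 - (72.9 + 8.0 + 5.0) = 14.1%

14.1%


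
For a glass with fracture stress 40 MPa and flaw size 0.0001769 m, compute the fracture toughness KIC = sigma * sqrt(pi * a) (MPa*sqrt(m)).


Fracture toughness: KIC = sigma * sqrt(pi * a)
  pi * a = pi * 0.0001769 = 0.000555748
  sqrt(pi * a) = 0.023574
  KIC = 40 * 0.023574 = 0.943 MPa*sqrt(m)

0.943 MPa*sqrt(m)


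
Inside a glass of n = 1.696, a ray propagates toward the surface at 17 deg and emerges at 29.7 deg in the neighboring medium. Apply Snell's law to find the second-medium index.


Apply Snell's law: n1 * sin(theta1) = n2 * sin(theta2)
  n2 = n1 * sin(theta1) / sin(theta2)
  sin(17) = 0.292372
  sin(29.7) = 0.495459
  n2 = 1.696 * 0.292372 / 0.495459 = 1.0008

1.0008


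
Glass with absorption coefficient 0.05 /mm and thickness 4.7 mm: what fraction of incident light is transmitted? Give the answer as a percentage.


Beer-Lambert law: T = exp(-alpha * thickness)
  exponent = -0.05 * 4.7 = -0.235
  T = exp(-0.235) = 0.7906
  Percentage = 0.7906 * 100 = 79.06%

79.06%


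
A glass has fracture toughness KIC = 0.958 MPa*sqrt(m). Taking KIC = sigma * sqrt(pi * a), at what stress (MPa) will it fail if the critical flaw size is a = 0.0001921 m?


Rearrange KIC = sigma * sqrt(pi * a):
  sigma = KIC / sqrt(pi * a)
  sqrt(pi * 0.0001921) = 0.024566
  sigma = 0.958 / 0.024566 = 39.0 MPa

39.0 MPa


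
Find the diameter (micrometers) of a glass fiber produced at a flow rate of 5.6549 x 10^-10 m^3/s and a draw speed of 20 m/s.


Cross-sectional area from continuity:
  A = Q / v = 5.6549 x 10^-10 / 20 = 2.82745 x 10^-11 m^2
Diameter from circular cross-section:
  d = sqrt(4A / pi) * 10^6 (m -> um)
  d = sqrt(4 * 2.82745 x 10^-11 / pi) * 10^6 = 6.0 um

6.0 um


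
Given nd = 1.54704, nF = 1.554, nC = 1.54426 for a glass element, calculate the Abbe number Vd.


Abbe number formula: Vd = (nd - 1) / (nF - nC)
  nd - 1 = 1.54704 - 1 = 0.54704
  nF - nC = 1.554 - 1.54426 = 0.00974
  Vd = 0.54704 / 0.00974 = 56.16

56.16


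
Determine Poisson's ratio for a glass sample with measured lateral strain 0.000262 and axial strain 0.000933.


Poisson's ratio: nu = lateral strain / axial strain
  nu = 0.000262 / 0.000933 = 0.2808

0.2808


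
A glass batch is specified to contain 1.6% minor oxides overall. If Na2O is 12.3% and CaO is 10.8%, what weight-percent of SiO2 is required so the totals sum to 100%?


Known pieces sum to 100%:
  SiO2 = 100 - (others + Na2O + CaO)
  SiO2 = 100 - (1.6 + 12.3 + 10.8) = 75.3%

75.3%


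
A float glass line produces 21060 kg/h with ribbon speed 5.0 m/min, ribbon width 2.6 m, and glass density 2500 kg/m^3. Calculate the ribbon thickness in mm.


Ribbon cross-section from mass balance:
  Volume rate = throughput / density = 21060 / 2500 = 8.424 m^3/h
  thickness = volume rate / (speed * 60 * width), i.e.
  thickness = throughput / (60 * speed * width * density) * 1000
  thickness = 21060 / (60 * 5.0 * 2.6 * 2500) * 1000 = 10.8 mm

10.8 mm


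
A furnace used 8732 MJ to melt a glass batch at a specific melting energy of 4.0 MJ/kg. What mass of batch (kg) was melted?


Rearrange E = m * s for m:
  m = E / s
  m = 8732 / 4.0 = 2183.0 kg

2183.0 kg


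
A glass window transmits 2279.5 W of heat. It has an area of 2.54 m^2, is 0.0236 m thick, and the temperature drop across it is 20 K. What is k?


Fourier's law rearranged: k = Q * t / (A * dT)
  Numerator = 2279.5 * 0.0236 = 53.7962
  Denominator = 2.54 * 20 = 50.8
  k = 53.7962 / 50.8 = 1.059 W/mK

1.059 W/mK


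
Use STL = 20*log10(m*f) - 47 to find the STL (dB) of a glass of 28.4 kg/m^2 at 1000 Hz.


Mass law: STL = 20 * log10(m * f) - 47
  m * f = 28.4 * 1000 = 28400
  log10(28400) = 4.45332
  STL = 20 * 4.45332 - 47 = 89.0664 - 47 = 42.1 dB

42.1 dB


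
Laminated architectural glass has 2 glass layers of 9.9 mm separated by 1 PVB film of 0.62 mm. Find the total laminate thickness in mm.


Total thickness = glass contribution + PVB contribution
  Glass: 2 * 9.9 = 19.8 mm
  PVB: 1 * 0.62 = 0.62 mm
  Total = 19.8 + 0.62 = 20.42 mm

20.42 mm


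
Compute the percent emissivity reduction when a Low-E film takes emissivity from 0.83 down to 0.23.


Percentage reduction = (1 - coated/uncoated) * 100
  Ratio = 0.23 / 0.83 = 0.2771
  Reduction = (1 - 0.2771) * 100 = 72.3%

72.3%


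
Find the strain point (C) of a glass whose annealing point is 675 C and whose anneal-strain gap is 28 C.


Strain point = annealing point - difference:
  T_strain = 675 - 28 = 647 C

647 C


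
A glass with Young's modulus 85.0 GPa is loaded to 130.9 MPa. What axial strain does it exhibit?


Rearrange E = sigma / epsilon:
  epsilon = sigma / E
  E (MPa) = 85.0 * 1000 = 85000
  epsilon = 130.9 / 85000 = 0.00154

0.00154


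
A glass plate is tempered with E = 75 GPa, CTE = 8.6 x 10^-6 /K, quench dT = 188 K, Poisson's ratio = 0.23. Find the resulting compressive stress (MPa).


Tempering stress: sigma = E * alpha * dT / (1 - nu)
  E (MPa) = 75 * 1000 = 75000
  Numerator = 75000 * (8.6 x 10^-6) * 188 = 121.26
  Denominator = 1 - 0.23 = 0.77
  sigma = 121.26 / 0.77 = 157.5 MPa

157.5 MPa


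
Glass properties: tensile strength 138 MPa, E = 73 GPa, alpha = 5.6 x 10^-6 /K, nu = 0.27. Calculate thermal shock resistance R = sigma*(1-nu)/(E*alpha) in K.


Thermal shock resistance: R = sigma * (1 - nu) / (E * alpha)
  Numerator = 138 * (1 - 0.27) = 100.74
  Denominator = 73 * 1000 * (5.6 x 10^-6) = 0.4088
  R = 100.74 / 0.4088 = 246.4 K

246.4 K


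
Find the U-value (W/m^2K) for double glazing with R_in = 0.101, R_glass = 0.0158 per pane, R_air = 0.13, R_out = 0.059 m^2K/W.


Total thermal resistance (series):
  R_total = R_in + R_glass + R_air + R_glass + R_out
  R_total = 0.101 + 0.0158 + 0.13 + 0.0158 + 0.059 = 0.3216 m^2K/W
U-value = 1 / R_total = 1 / 0.3216 = 3.109 W/m^2K

3.109 W/m^2K


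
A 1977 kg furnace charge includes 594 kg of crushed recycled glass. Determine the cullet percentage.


Cullet ratio = (cullet mass / total batch mass) * 100
  Ratio = 594 / 1977 * 100 = 30.05%

30.05%


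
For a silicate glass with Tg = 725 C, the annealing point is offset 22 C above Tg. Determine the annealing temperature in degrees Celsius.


The annealing temperature is Tg plus the offset:
  T_anneal = 725 + 22 = 747 C

747 C


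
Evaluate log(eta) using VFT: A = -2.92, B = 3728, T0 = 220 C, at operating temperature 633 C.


VFT equation: log(eta) = A + B / (T - T0)
  T - T0 = 633 - 220 = 413
  B / (T - T0) = 3728 / 413 = 9.027
  log(eta) = -2.92 + 9.027 = 6.107

6.107


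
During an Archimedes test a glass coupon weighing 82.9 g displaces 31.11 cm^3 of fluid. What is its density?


Use the definition of density:
  rho = mass / volume
  rho = 82.9 / 31.11 = 2.665 g/cm^3

2.665 g/cm^3


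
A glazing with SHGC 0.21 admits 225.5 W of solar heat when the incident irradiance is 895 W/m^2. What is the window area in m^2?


Rearrange Q = Area * SHGC * Irradiance:
  Area = Q / (SHGC * Irradiance)
  Area = 225.5 / (0.21 * 895) = 1.2 m^2

1.2 m^2


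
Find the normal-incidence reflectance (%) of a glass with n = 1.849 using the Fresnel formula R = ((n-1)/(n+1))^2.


Fresnel reflectance at normal incidence:
  R = ((n - 1)/(n + 1))^2
  (n - 1)/(n + 1) = (1.849 - 1)/(1.849 + 1) = 0.297999
  R = 0.297999^2 = 0.0888034
  R(%) = 0.0888034 * 100 = 8.88%

8.88%


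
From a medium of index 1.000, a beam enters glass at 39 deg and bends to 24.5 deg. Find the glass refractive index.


Apply Snell's law: n1 * sin(theta1) = n2 * sin(theta2)
  n2 = n1 * sin(theta1) / sin(theta2)
  sin(39) = 0.62932
  sin(24.5) = 0.414693
  n2 = 1.000 * 0.62932 / 0.414693 = 1.5176

1.5176


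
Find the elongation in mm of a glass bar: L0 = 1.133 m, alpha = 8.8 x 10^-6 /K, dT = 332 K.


Thermal expansion formula: dL = alpha * L0 * dT
  dL = (8.8 x 10^-6) * 1.133 * 332 = 0.00331017 m
Convert to mm: 0.00331017 * 1000 = 3.3102 mm

3.3102 mm


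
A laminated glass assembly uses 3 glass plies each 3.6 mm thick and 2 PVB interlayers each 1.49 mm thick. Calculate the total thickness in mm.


Total thickness = glass contribution + PVB contribution
  Glass: 3 * 3.6 = 10.8 mm
  PVB: 2 * 1.49 = 2.98 mm
  Total = 10.8 + 2.98 = 13.78 mm

13.78 mm


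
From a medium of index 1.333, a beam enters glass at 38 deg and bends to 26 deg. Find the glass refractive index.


Apply Snell's law: n1 * sin(theta1) = n2 * sin(theta2)
  n2 = n1 * sin(theta1) / sin(theta2)
  sin(38) = 0.615661
  sin(26) = 0.438371
  n2 = 1.333 * 0.615661 / 0.438371 = 1.8721

1.8721


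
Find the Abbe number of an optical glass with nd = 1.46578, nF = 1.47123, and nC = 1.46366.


Abbe number formula: Vd = (nd - 1) / (nF - nC)
  nd - 1 = 1.46578 - 1 = 0.46578
  nF - nC = 1.47123 - 1.46366 = 0.00757
  Vd = 0.46578 / 0.00757 = 61.53

61.53


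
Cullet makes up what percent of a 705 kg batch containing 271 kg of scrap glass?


Cullet ratio = (cullet mass / total batch mass) * 100
  Ratio = 271 / 705 * 100 = 38.44%

38.44%


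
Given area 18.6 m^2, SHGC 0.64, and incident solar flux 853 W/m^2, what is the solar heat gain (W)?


Solar heat gain: Q = Area * SHGC * Irradiance
  Q = 18.6 * 0.64 * 853 = 10154.1 W

10154.1 W


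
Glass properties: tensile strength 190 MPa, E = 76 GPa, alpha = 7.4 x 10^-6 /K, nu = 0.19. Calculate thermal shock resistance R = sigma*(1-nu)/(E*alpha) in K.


Thermal shock resistance: R = sigma * (1 - nu) / (E * alpha)
  Numerator = 190 * (1 - 0.19) = 153.9
  Denominator = 76 * 1000 * (7.4 x 10^-6) = 0.5624
  R = 153.9 / 0.5624 = 273.6 K

273.6 K


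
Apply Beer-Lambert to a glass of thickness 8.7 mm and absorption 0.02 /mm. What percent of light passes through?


Beer-Lambert law: T = exp(-alpha * thickness)
  exponent = -0.02 * 8.7 = -0.174
  T = exp(-0.174) = 0.8403
  Percentage = 0.8403 * 100 = 84.03%

84.03%


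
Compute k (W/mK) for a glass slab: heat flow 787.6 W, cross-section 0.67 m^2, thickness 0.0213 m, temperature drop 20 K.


Fourier's law rearranged: k = Q * t / (A * dT)
  Numerator = 787.6 * 0.0213 = 16.77588
  Denominator = 0.67 * 20 = 13.4
  k = 16.77588 / 13.4 = 1.252 W/mK

1.252 W/mK


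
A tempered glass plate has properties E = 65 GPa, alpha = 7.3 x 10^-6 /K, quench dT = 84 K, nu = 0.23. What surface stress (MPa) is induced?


Tempering stress: sigma = E * alpha * dT / (1 - nu)
  E (MPa) = 65 * 1000 = 65000
  Numerator = 65000 * (7.3 x 10^-6) * 84 = 39.858
  Denominator = 1 - 0.23 = 0.77
  sigma = 39.858 / 0.77 = 51.8 MPa

51.8 MPa


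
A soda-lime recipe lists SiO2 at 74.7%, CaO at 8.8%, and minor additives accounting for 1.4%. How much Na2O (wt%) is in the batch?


Pieces sum to 100%:
  Na2O = 100 - (SiO2 + CaO + others)
  Na2O = 100 - (74.7 + 8.8 + 1.4) = 15.1%

15.1%


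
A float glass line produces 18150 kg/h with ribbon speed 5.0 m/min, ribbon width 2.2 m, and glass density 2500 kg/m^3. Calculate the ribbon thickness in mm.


Ribbon cross-section from mass balance:
  Volume rate = throughput / density = 18150 / 2500 = 7.26 m^3/h
  thickness = volume rate / (speed * 60 * width), i.e.
  thickness = throughput / (60 * speed * width * density) * 1000
  thickness = 18150 / (60 * 5.0 * 2.2 * 2500) * 1000 = 11.0 mm

11.0 mm


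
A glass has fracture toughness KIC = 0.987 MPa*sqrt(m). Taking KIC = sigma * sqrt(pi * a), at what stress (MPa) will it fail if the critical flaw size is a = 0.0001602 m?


Rearrange KIC = sigma * sqrt(pi * a):
  sigma = KIC / sqrt(pi * a)
  sqrt(pi * 0.0001602) = 0.022434
  sigma = 0.987 / 0.022434 = 44.0 MPa

44.0 MPa


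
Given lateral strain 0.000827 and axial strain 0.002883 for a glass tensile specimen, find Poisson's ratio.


Poisson's ratio: nu = lateral strain / axial strain
  nu = 0.000827 / 0.002883 = 0.2869

0.2869


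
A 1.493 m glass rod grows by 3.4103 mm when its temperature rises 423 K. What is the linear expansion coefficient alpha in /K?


Rearrange dL = alpha * L0 * dT for alpha:
  alpha = dL / (L0 * dT)
  alpha = (3.4103 / 1000) / (1.493 * 423) = 0.0000054 /K = 5.4 x 10^-6 /K

5.4 x 10^-6 /K


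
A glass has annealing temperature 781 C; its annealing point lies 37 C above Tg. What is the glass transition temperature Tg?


Rearrange T_anneal = Tg + offset for Tg:
  Tg = T_anneal - offset = 781 - 37 = 744 C

744 C


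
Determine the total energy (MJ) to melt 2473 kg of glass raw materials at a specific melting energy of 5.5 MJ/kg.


Total energy = mass * specific energy
  E = 2473 * 5.5 = 13601.5 MJ

13601.5 MJ


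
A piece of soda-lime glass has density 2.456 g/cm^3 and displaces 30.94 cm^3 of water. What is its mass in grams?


Rearrange rho = m / V:
  m = rho * V
  m = 2.456 * 30.94 = 75.989 g

75.989 g


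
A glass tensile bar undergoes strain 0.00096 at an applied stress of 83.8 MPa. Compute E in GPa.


Young's modulus: E = stress / strain
  E = 83.8 MPa / 0.00096 = 87291.67 MPa
Convert to GPa: 87291.67 / 1000 = 87.29 GPa

87.29 GPa


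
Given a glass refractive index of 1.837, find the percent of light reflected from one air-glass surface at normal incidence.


Fresnel reflectance at normal incidence:
  R = ((n - 1)/(n + 1))^2
  (n - 1)/(n + 1) = (1.837 - 1)/(1.837 + 1) = 0.29503
  R = 0.29503^2 = 0.0870427
  R(%) = 0.0870427 * 100 = 8.704%

8.704%


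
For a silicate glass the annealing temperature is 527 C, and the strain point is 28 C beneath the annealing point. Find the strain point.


Strain point = annealing point - difference:
  T_strain = 527 - 28 = 499 C

499 C


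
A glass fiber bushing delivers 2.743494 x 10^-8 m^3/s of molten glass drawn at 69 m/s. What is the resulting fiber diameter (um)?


Cross-sectional area from continuity:
  A = Q / v = 2.743494 x 10^-8 / 69 = 3.976078 x 10^-10 m^2
Diameter from circular cross-section:
  d = sqrt(4A / pi) * 10^6 (m -> um)
  d = sqrt(4 * 3.976078 x 10^-10 / pi) * 10^6 = 22.5 um

22.5 um


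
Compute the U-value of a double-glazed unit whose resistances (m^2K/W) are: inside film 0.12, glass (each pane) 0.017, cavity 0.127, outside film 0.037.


Total thermal resistance (series):
  R_total = R_in + R_glass + R_air + R_glass + R_out
  R_total = 0.12 + 0.017 + 0.127 + 0.017 + 0.037 = 0.318 m^2K/W
U-value = 1 / R_total = 1 / 0.318 = 3.145 W/m^2K

3.145 W/m^2K


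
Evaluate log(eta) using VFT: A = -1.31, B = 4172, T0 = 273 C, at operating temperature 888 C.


VFT equation: log(eta) = A + B / (T - T0)
  T - T0 = 888 - 273 = 615
  B / (T - T0) = 4172 / 615 = 6.784
  log(eta) = -1.31 + 6.784 = 5.474

5.474


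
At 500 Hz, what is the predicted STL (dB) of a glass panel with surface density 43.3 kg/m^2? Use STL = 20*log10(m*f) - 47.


Mass law: STL = 20 * log10(m * f) - 47
  m * f = 43.3 * 500 = 21650
  log10(21650) = 4.33546
  STL = 20 * 4.33546 - 47 = 86.7092 - 47 = 39.7 dB

39.7 dB


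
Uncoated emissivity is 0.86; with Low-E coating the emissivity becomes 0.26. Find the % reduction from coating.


Percentage reduction = (1 - coated/uncoated) * 100
  Ratio = 0.26 / 0.86 = 0.3023
  Reduction = (1 - 0.3023) * 100 = 69.8%

69.8%


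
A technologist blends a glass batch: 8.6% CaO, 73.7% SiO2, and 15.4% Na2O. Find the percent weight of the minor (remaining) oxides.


Sum the three major oxides:
  SiO2 + Na2O + CaO = 73.7 + 15.4 + 8.6 = 97.7%
Subtract from 100%:
  Others = 100 - 97.7 = 2.3%

2.3%


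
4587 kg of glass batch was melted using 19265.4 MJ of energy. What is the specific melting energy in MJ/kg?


Rearrange E = m * s for s:
  s = E / m
  s = 19265.4 / 4587 = 4.2 MJ/kg

4.2 MJ/kg


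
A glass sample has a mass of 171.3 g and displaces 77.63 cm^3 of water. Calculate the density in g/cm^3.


Use the definition of density:
  rho = mass / volume
  rho = 171.3 / 77.63 = 2.207 g/cm^3

2.207 g/cm^3


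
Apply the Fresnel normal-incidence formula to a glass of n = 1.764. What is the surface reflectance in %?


Fresnel reflectance at normal incidence:
  R = ((n - 1)/(n + 1))^2
  (n - 1)/(n + 1) = (1.764 - 1)/(1.764 + 1) = 0.276411
  R = 0.276411^2 = 0.076403
  R(%) = 0.076403 * 100 = 7.64%

7.64%


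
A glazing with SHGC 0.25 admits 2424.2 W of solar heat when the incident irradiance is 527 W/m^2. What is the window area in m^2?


Rearrange Q = Area * SHGC * Irradiance:
  Area = Q / (SHGC * Irradiance)
  Area = 2424.2 / (0.25 * 527) = 18.4 m^2

18.4 m^2


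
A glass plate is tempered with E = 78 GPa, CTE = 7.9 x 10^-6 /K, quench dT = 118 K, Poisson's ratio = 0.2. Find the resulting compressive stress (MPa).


Tempering stress: sigma = E * alpha * dT / (1 - nu)
  E (MPa) = 78 * 1000 = 78000
  Numerator = 78000 * (7.9 x 10^-6) * 118 = 72.7116
  Denominator = 1 - 0.2 = 0.8
  sigma = 72.7116 / 0.8 = 90.9 MPa

90.9 MPa


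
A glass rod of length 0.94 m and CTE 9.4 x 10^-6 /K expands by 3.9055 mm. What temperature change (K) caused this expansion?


Rearrange dL = alpha * L0 * dT for dT:
  dT = dL / (alpha * L0)
  dL (m) = 3.9055 / 1000 = 0.0039055
  dT = 0.0039055 / ((9.4 x 10^-6) * 0.94) = 442.0 K

442.0 K


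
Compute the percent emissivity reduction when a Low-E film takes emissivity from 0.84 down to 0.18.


Percentage reduction = (1 - coated/uncoated) * 100
  Ratio = 0.18 / 0.84 = 0.2143
  Reduction = (1 - 0.2143) * 100 = 78.6%

78.6%


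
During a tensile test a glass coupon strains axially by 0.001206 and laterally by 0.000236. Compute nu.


Poisson's ratio: nu = lateral strain / axial strain
  nu = 0.000236 / 0.001206 = 0.1957

0.1957


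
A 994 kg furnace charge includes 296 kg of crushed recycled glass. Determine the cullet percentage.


Cullet ratio = (cullet mass / total batch mass) * 100
  Ratio = 296 / 994 * 100 = 29.78%

29.78%


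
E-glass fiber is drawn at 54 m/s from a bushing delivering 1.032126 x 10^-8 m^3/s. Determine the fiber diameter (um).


Cross-sectional area from continuity:
  A = Q / v = 1.032126 x 10^-8 / 54 = 1.911344 x 10^-10 m^2
Diameter from circular cross-section:
  d = sqrt(4A / pi) * 10^6 (m -> um)
  d = sqrt(4 * 1.911344 x 10^-10 / pi) * 10^6 = 15.6 um

15.6 um
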